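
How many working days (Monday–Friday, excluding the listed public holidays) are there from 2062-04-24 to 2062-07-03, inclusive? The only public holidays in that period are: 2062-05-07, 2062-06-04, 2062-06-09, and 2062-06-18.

50

2062-04-24 is a Monday.
From 2062-04-24 to 2062-07-03 is 71 days inclusive.
71 = 7 × 10 + 1, so there are 10 full weeks plus 1 extra day.
Each full week contributes 5 weekdays (Mon–Fri): 10 × 5 = 50.
The 1 extra day is Mon — 1 of them qualifies.
Total: 50 + 1 = 51.
Holidays: 2062-05-07 (Sun); 2062-06-04 (Sun); 2062-06-09 (Fri); 2062-06-18 (Sun).
1 of the 4 holidays fall on weekdays; the rest are weekends and were already excluded.
Business days: 51 − 1 = 50.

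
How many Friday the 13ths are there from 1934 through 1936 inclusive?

6

Friday-the-13ths by year:
1934: Apr, Jul
1935: Sep, Dec
1936: Mar, Nov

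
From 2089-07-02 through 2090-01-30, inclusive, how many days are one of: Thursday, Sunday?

2089-07-02 is a Saturday.
That's 213 days from start to end, counting both.
213 = 7 × 30 + 3, so there are 30 full weeks plus 3 extra days.
Each full week contributes 2 days from the set (Thu, Sun): 30 × 2 = 60.
The 3 extra days are Sat, Sun, Mon — 1 of them qualifies.
Total: 60 + 1 = 61.

61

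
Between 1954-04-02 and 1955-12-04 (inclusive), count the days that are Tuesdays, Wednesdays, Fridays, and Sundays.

1954-04-02 is a Friday.
The range spans 612 days (inclusive of both endpoints).
612 = 7 × 87 + 3, so there are 87 full weeks plus 3 extra days.
Each full week contributes 4 days from the set (Tue, Wed, Fri, Sun): 87 × 4 = 348.
The 3 extra days are Fri, Sat, Sun — 2 of them qualify.
Total: 348 + 2 = 350.

350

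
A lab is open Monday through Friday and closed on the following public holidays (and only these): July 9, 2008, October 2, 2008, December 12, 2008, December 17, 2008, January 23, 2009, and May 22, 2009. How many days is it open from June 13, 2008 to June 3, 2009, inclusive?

248

June 13, 2008 is a Friday.
The range spans 356 days (inclusive of both endpoints).
356 = 7 × 50 + 6, so there are 50 full weeks plus 6 extra days.
Each full week contributes 5 weekdays (Mon–Fri): 50 × 5 = 250.
The 6 extra days are Friday, Saturday, Sunday, Monday, Tuesday, Wednesday — 4 of them qualify.
Total: 250 + 4 = 254.
Holidays: July 9, 2008 (Wed); October 2, 2008 (Thu); December 12, 2008 (Fri); December 17, 2008 (Wed); January 23, 2009 (Fri); May 22, 2009 (Fri).
All 6 holidays fall on weekdays, so subtract 6.
Business days: 254 − 6 = 248.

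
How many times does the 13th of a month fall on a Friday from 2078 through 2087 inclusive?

Friday-the-13ths by year:
2078: May
2079: Jan, Oct
2080: Sep, Dec
2081: Jun
2082: Feb, Mar, Nov
2083: Aug
2084: Oct
2085: Apr, Jul
2086: Sep, Dec
2087: Jun

16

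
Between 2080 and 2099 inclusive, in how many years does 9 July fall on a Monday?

Day of week of July 9 in each year:
2080: Tue, 2081: Wed, 2082: Thu, 2083: Fri, 2084: Sun, 2085: Mon ✓, 2086: Tue, 2087: Wed, 2088: Fri, 2089: Sat, 2090: Sun, 2091: Mon ✓, 2092: Wed, 2093: Thu, 2094: Fri, 2095: Sat, 2096: Mon ✓, 2097: Tue, 2098: Wed, 2099: Thu
Mondays: 2085, 2091, 2096.

3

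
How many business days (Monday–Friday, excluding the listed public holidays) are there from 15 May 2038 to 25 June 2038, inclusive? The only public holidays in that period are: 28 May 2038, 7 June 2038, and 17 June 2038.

15 May 2038 is a Saturday.
The range spans 42 days (inclusive of both endpoints).
42 = 7 × 6, so the span is exactly 6 full weeks.
Each full week contributes 5 weekdays (Mon–Fri): 6 × 5 = 30.
Holidays: 28 May 2038 (Fri); 7 June 2038 (Mon); 17 June 2038 (Thu).
All 3 holidays fall on weekdays, so subtract 3.
Business days: 30 − 3 = 27.

27 business days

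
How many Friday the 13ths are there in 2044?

The 13th falls on a Friday when the month's 13th has weekday Fri.
Jan 13 is Wed; Feb 13 is Sat; Mar 13 is Sun; Apr 13 is Wed; May 13 is Fri ✓; Jun 13 is Mon; Jul 13 is Wed; Aug 13 is Sat; Sep 13 is Tue; Oct 13 is Thu; Nov 13 is Sun; Dec 13 is Tue.
Friday the 13ths: May.

1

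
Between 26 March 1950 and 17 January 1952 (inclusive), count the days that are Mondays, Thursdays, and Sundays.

285

26 March 1950 is a Sunday.
The range spans 663 days (inclusive of both endpoints).
663 = 7 × 94 + 5, so there are 94 full weeks plus 5 extra days.
Each full week contributes 3 days from the set (Mon, Thu, Sun): 94 × 3 = 282.
The 5 extra days are Sun, Mon, Tue, Wed, Thu — 3 of them qualify.
Total: 282 + 3 = 285.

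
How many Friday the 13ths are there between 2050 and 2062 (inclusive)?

21

Friday-the-13ths by year:
2050: May
2051: Jan, Oct
2052: Sep, Dec
2053: Jun
2054: Feb, Mar, Nov
2055: Aug
2056: Oct
2057: Apr, Jul
2058: Sep, Dec
2059: Jun
2060: Feb, Aug
2061: May
2062: Jan, Oct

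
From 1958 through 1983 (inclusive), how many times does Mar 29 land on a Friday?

Day of week of March 29 in each year:
1958: Sat, 1959: Sun, 1960: Tue, 1961: Wed, 1962: Thu, 1963: Fri ✓, 1964: Sun, 1965: Mon, 1966: Tue, 1967: Wed, 1968: Fri ✓, 1969: Sat, 1970: Sun, 1971: Mon, 1972: Wed, 1973: Thu, 1974: Fri ✓, 1975: Sat, 1976: Mon, 1977: Tue, 1978: Wed, 1979: Thu, 1980: Sat, 1981: Sun, 1982: Mon, 1983: Tue
Fridays: 1963, 1968, 1974.

3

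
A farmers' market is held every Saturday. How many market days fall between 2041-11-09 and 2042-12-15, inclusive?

58 Saturdays

2041-11-09 is a Saturday.
The range spans 402 days (inclusive of both endpoints).
402 = 7 × 57 + 3, so there are 57 full weeks plus 3 extra days.
Each full week contributes one Saturday: 57 so far.
The 3 extra days are Sat, Sun, Mon — 1 of them qualifies.
Total: 57 + 1 = 58.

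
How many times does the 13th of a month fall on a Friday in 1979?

The 13th falls on a Friday when the month's 13th has weekday Fri.
Jan 13 is Sat; Feb 13 is Tue; Mar 13 is Tue; Apr 13 is Fri ✓; May 13 is Sun; Jun 13 is Wed; Jul 13 is Fri ✓; Aug 13 is Mon; Sep 13 is Thu; Oct 13 is Sat; Nov 13 is Tue; Dec 13 is Thu.
Friday the 13ths: Apr, Jul.

2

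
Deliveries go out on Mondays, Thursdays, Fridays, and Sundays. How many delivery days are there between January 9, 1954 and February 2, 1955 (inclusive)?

222

January 9, 1954 is a Saturday.
That's 390 days from start to end, counting both.
390 = 7 × 55 + 5, so there are 55 full weeks plus 5 extra days.
Each full week contributes 4 days from the set (Mon, Thu, Fri, Sun): 55 × 4 = 220.
The 5 extra days are Saturday, Sunday, Monday, Tuesday, Wednesday — 2 of them qualify.
Total: 220 + 2 = 222.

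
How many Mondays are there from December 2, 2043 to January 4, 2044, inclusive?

5 Mondays

December 2, 2043 is a Wednesday.
That's 34 days from start to end, counting both.
34 = 7 × 4 + 6, so there are 4 full weeks plus 6 extra days.
Each full week contributes one Monday: 4 so far.
The 6 extra days are Wednesday, Thursday, Friday, Saturday, Sunday, Monday — 1 of them qualifies.
Total: 4 + 1 = 5.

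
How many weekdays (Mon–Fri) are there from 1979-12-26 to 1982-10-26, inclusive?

740 weekdays

1979-12-26 is a Wednesday.
The range spans 1036 days (inclusive of both endpoints).
1036 = 7 × 148, so the span is exactly 148 full weeks.
Each full week contributes 5 weekdays (Mon–Fri): 148 × 5 = 740.
Total: 740.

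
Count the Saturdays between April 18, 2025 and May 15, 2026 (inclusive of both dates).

April 18, 2025 is a Friday.
From April 18, 2025 to May 15, 2026 is 393 days inclusive.
393 = 7 × 56 + 1, so there are 56 full weeks plus 1 extra day.
Each full week contributes one Saturday: 56 so far.
The 1 extra day is Friday — none qualify.
Total: 56 + 0 = 56.

56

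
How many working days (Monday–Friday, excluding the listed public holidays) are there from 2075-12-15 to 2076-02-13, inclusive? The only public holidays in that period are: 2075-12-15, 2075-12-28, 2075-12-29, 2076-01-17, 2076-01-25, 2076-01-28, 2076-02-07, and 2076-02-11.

2075-12-15 is a Sunday.
From 2075-12-15 to 2076-02-13 is 61 days inclusive.
61 = 7 × 8 + 5, so there are 8 full weeks plus 5 extra days.
Each full week contributes 5 weekdays (Mon–Fri): 8 × 5 = 40.
The 5 extra days are Sunday, Monday, Tuesday, Wednesday, Thursday — 4 of them qualify.
Total: 40 + 4 = 44.
Holidays: 2075-12-15 (Sun); 2075-12-28 (Sat); 2075-12-29 (Sun); 2076-01-17 (Fri); 2076-01-25 (Sat); 2076-01-28 (Tue); 2076-02-07 (Fri); 2076-02-11 (Tue).
4 of the 8 holidays fall on weekdays; the rest are weekends and were already excluded.
Business days: 44 − 4 = 40.

40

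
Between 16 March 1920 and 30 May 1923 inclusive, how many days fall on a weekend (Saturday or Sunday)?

16 March 1920 is a Tuesday.
That's 1171 days from start to end, counting both.
1171 = 7 × 167 + 2, so there are 167 full weeks plus 2 extra days.
Each full week contributes 2 weekend days (Sat, Sun): 167 × 2 = 334.
The 2 extra days are Tuesday, Wednesday — none qualify.
Total: 334 + 0 = 334.

334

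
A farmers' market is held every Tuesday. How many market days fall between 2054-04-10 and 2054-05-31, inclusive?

2054-04-10 is a Friday.
From 2054-04-10 to 2054-05-31 is 52 days inclusive.
52 = 7 × 7 + 3, so there are 7 full weeks plus 3 extra days.
Each full week contributes one Tuesday: 7 so far.
The 3 extra days are Fri, Sat, Sun — none qualify.
Total: 7 + 0 = 7.

7 Tuesdays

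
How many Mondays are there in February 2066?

4

1 February 2066 is a Monday.
The range spans 28 days (inclusive of both endpoints).
28 = 7 × 4, so the span is exactly 4 full weeks.
Each full week contributes one Monday: 4 so far.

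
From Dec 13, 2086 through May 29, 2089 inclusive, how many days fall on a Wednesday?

Dec 13, 2086 is a Friday.
From Dec 13, 2086 to May 29, 2089 is 899 days inclusive.
899 = 7 × 128 + 3, so there are 128 full weeks plus 3 extra days.
Each full week contributes one Wednesday: 128 so far.
The 3 extra days are Friday, Saturday, Sunday — none qualify.
Total: 128 + 0 = 128.

128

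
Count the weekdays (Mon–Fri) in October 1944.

22 weekdays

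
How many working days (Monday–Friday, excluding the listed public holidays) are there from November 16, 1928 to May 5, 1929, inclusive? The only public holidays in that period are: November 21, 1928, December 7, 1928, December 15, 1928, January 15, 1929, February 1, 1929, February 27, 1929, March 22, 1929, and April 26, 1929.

114

November 16, 1928 is a Friday.
From November 16, 1928 to May 5, 1929 is 171 days inclusive.
171 = 7 × 24 + 3, so there are 24 full weeks plus 3 extra days.
Each full week contributes 5 weekdays (Mon–Fri): 24 × 5 = 120.
The 3 extra days are Friday, Saturday, Sunday — 1 of them qualifies.
Total: 120 + 1 = 121.
Holidays: November 21, 1928 (Wed); December 7, 1928 (Fri); December 15, 1928 (Sat); January 15, 1929 (Tue); February 1, 1929 (Fri); February 27, 1929 (Wed); March 22, 1929 (Fri); April 26, 1929 (Fri).
7 of the 8 holidays fall on weekdays; the rest are weekends and were already excluded.
Business days: 121 − 7 = 114.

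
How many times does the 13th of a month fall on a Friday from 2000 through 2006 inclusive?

Friday-the-13ths by year:
2000: Oct
2001: Apr, Jul
2002: Sep, Dec
2003: Jun
2004: Feb, Aug
2005: May
2006: Jan, Oct

11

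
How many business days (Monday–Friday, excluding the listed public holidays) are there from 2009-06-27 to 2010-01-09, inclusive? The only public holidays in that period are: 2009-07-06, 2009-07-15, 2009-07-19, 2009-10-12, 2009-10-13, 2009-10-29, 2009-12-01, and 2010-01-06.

133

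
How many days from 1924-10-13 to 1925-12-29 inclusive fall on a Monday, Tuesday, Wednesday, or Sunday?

254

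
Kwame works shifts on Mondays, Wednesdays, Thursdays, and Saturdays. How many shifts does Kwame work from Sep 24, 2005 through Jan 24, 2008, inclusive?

Sep 24, 2005 is a Saturday.
The range spans 853 days (inclusive of both endpoints).
853 = 7 × 121 + 6, so there are 121 full weeks plus 6 extra days.
Each full week contributes 4 days from the set (Mon, Wed, Thu, Sat): 121 × 4 = 484.
The 6 extra days are Saturday, Sunday, Monday, Tuesday, Wednesday, Thursday — 4 of them qualify.
Total: 484 + 4 = 488.

488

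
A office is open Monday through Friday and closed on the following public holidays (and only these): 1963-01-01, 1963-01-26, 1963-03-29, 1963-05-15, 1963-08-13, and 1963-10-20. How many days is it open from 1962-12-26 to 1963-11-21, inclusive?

233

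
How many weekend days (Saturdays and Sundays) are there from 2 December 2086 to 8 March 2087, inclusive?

2 December 2086 is a Monday.
That's 97 days from start to end, counting both.
97 = 7 × 13 + 6, so there are 13 full weeks plus 6 extra days.
Each full week contributes 2 weekend days (Sat, Sun): 13 × 2 = 26.
The 6 extra days are Monday, Tuesday, Wednesday, Thursday, Friday, Saturday — 1 of them qualifies.
Total: 26 + 1 = 27.

27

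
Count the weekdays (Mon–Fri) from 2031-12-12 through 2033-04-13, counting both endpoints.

349

2031-12-12 is a Friday.
The range spans 489 days (inclusive of both endpoints).
489 = 7 × 69 + 6, so there are 69 full weeks plus 6 extra days.
Each full week contributes 5 weekdays (Mon–Fri): 69 × 5 = 345.
The 6 extra days are Friday, Saturday, Sunday, Monday, Tuesday, Wednesday — 4 of them qualify.
Total: 345 + 4 = 349.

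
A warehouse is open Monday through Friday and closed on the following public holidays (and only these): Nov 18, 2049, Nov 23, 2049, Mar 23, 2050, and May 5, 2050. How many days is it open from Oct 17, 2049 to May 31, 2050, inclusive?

158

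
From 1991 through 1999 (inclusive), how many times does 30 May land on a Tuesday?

Day of week of May 30 in each year:
1991: Thu, 1992: Sat, 1993: Sun, 1994: Mon, 1995: Tue ✓, 1996: Thu, 1997: Fri, 1998: Sat, 1999: Sun
Tuesdays: 1995.

1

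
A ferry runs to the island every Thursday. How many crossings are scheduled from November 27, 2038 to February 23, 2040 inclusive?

November 27, 2038 is a Saturday.
The range spans 454 days (inclusive of both endpoints).
454 = 7 × 64 + 6, so there are 64 full weeks plus 6 extra days.
Each full week contributes one Thursday: 64 so far.
The 6 extra days are Sat, Sun, Mon, Tue, Wed, Thu — 1 of them qualifies.
Total: 64 + 1 = 65.

65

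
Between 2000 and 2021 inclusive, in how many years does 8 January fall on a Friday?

3

Day of week of January 8 in each year:
2000: Sat, 2001: Mon, 2002: Tue, 2003: Wed, 2004: Thu, 2005: Sat, 2006: Sun, 2007: Mon, 2008: Tue, 2009: Thu, 2010: Fri ✓, 2011: Sat, 2012: Sun, 2013: Tue, 2014: Wed, 2015: Thu, 2016: Fri ✓, 2017: Sun, 2018: Mon, 2019: Tue, 2020: Wed, 2021: Fri ✓
Fridays: 2010, 2016, 2021.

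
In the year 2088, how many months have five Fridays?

5

A month has five Fridays exactly when Friday falls within its first (length − 28) days.
Jan: 31 days, starts Thu → 5 of Thu, Fri, Sat ✓
Feb: 29 days, starts Sun → 5 of Sun
Mar: 31 days, starts Mon → 5 of Mon, Tue, Wed
Apr: 30 days, starts Thu → 5 of Thu, Fri ✓
May: 31 days, starts Sat → 5 of Sat, Sun, Mon
Jun: 30 days, starts Tue → 5 of Tue, Wed
Jul: 31 days, starts Thu → 5 of Thu, Fri, Sat ✓
Aug: 31 days, starts Sun → 5 of Sun, Mon, Tue
Sep: 30 days, starts Wed → 5 of Wed, Thu
Oct: 31 days, starts Fri → 5 of Fri, Sat, Sun ✓
Nov: 30 days, starts Mon → 5 of Mon, Tue
Dec: 31 days, starts Wed → 5 of Wed, Thu, Fri ✓
Months with five Fridays: Jan, Apr, Jul, Oct, Dec.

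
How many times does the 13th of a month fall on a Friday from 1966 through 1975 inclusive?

Friday-the-13ths by year:
1966: May
1967: Jan, Oct
1968: Sep, Dec
1969: Jun
1970: Feb, Mar, Nov
1971: Aug
1972: Oct
1973: Apr, Jul
1974: Sep, Dec
1975: Jun

16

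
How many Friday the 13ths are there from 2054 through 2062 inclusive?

Friday-the-13ths by year:
2054: Feb, Mar, Nov
2055: Aug
2056: Oct
2057: Apr, Jul
2058: Sep, Dec
2059: Jun
2060: Feb, Aug
2061: May
2062: Jan, Oct

15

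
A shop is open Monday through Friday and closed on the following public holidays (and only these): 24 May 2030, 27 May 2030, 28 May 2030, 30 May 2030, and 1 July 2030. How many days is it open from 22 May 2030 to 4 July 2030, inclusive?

27

22 May 2030 is a Wednesday.
That's 44 days from start to end, counting both.
44 = 7 × 6 + 2, so there are 6 full weeks plus 2 extra days.
Each full week contributes 5 weekdays (Mon–Fri): 6 × 5 = 30.
The 2 extra days are Wednesday, Thursday — 2 of them qualify.
Total: 30 + 2 = 32.
Holidays: 24 May 2030 (Fri); 27 May 2030 (Mon); 28 May 2030 (Tue); 30 May 2030 (Thu); 1 July 2030 (Mon).
All 5 holidays fall on weekdays, so subtract 5.
Business days: 32 − 5 = 27.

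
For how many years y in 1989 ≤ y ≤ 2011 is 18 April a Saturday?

3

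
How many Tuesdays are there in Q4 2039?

Oct 1, 2039 is a Saturday.
The range spans 92 days (inclusive of both endpoints).
92 = 7 × 13 + 1, so there are 13 full weeks plus 1 extra day.
Each full week contributes one Tuesday: 13 so far.
The 1 extra day is Sat — none qualify.
Total: 13 + 0 = 13.

13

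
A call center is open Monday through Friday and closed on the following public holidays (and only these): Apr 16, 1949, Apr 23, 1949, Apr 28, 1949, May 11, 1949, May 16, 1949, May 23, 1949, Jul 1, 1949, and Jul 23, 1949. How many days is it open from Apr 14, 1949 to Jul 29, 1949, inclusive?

Apr 14, 1949 is a Thursday.
The range spans 107 days (inclusive of both endpoints).
107 = 7 × 15 + 2, so there are 15 full weeks plus 2 extra days.
Each full week contributes 5 weekdays (Mon–Fri): 15 × 5 = 75.
The 2 extra days are Thursday, Friday — 2 of them qualify.
Total: 75 + 2 = 77.
Holidays: Apr 16, 1949 (Sat); Apr 23, 1949 (Sat); Apr 28, 1949 (Thu); May 11, 1949 (Wed); May 16, 1949 (Mon); May 23, 1949 (Mon); Jul 1, 1949 (Fri); Jul 23, 1949 (Sat).
5 of the 8 holidays fall on weekdays; the rest are weekends and were already excluded.
Business days: 77 − 5 = 72.

72 business days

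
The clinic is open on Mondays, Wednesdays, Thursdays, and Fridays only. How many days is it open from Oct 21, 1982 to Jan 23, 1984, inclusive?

263

Oct 21, 1982 is a Thursday.
From Oct 21, 1982 to Jan 23, 1984 is 460 days inclusive.
460 = 7 × 65 + 5, so there are 65 full weeks plus 5 extra days.
Each full week contributes 4 days from the set (Mon, Wed, Thu, Fri): 65 × 4 = 260.
The 5 extra days are Thursday, Friday, Saturday, Sunday, Monday — 3 of them qualify.
Total: 260 + 3 = 263.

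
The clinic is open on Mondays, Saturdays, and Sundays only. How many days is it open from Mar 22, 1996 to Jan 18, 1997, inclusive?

Mar 22, 1996 is a Friday.
That's 303 days from start to end, counting both.
303 = 7 × 43 + 2, so there are 43 full weeks plus 2 extra days.
Each full week contributes 3 days from the set (Mon, Sat, Sun): 43 × 3 = 129.
The 2 extra days are Friday, Saturday — 1 of them qualifies.
Total: 129 + 1 = 130.

130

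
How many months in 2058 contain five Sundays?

4

A month has five Sundays exactly when Sunday falls within its first (length − 28) days.
Jan: 31 days, starts Tue → 5 of Tue, Wed, Thu
Feb: 28 days, starts Fri → 5 of (none)
Mar: 31 days, starts Fri → 5 of Fri, Sat, Sun ✓
Apr: 30 days, starts Mon → 5 of Mon, Tue
May: 31 days, starts Wed → 5 of Wed, Thu, Fri
Jun: 30 days, starts Sat → 5 of Sat, Sun ✓
Jul: 31 days, starts Mon → 5 of Mon, Tue, Wed
Aug: 31 days, starts Thu → 5 of Thu, Fri, Sat
Sep: 30 days, starts Sun → 5 of Sun, Mon ✓
Oct: 31 days, starts Tue → 5 of Tue, Wed, Thu
Nov: 30 days, starts Fri → 5 of Fri, Sat
Dec: 31 days, starts Sun → 5 of Sun, Mon, Tue ✓
Months with five Sundays: Mar, Jun, Sep, Dec.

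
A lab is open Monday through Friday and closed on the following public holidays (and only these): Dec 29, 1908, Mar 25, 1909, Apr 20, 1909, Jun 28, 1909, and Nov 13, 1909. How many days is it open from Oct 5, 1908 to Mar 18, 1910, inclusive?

376 business days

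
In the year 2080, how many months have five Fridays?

A month has five Fridays exactly when Friday falls within its first (length − 28) days.
Jan: 31 days, starts Mon → 5 of Mon, Tue, Wed
Feb: 29 days, starts Thu → 5 of Thu
Mar: 31 days, starts Fri → 5 of Fri, Sat, Sun ✓
Apr: 30 days, starts Mon → 5 of Mon, Tue
May: 31 days, starts Wed → 5 of Wed, Thu, Fri ✓
Jun: 30 days, starts Sat → 5 of Sat, Sun
Jul: 31 days, starts Mon → 5 of Mon, Tue, Wed
Aug: 31 days, starts Thu → 5 of Thu, Fri, Sat ✓
Sep: 30 days, starts Sun → 5 of Sun, Mon
Oct: 31 days, starts Tue → 5 of Tue, Wed, Thu
Nov: 30 days, starts Fri → 5 of Fri, Sat ✓
Dec: 31 days, starts Sun → 5 of Sun, Mon, Tue
Months with five Fridays: Mar, May, Aug, Nov.

4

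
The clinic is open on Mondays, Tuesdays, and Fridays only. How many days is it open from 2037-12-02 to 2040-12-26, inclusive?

480

2037-12-02 is a Wednesday.
The range spans 1121 days (inclusive of both endpoints).
1121 = 7 × 160 + 1, so there are 160 full weeks plus 1 extra day.
Each full week contributes 3 days from the set (Mon, Tue, Fri): 160 × 3 = 480.
The 1 extra day is Wed — none qualify.
Total: 480 + 0 = 480.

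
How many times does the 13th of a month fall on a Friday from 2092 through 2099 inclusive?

15

Friday-the-13ths by year:
2092: Jun
2093: Feb, Mar, Nov
2094: Aug
2095: May
2096: Jan, Apr, Jul
2097: Sep, Dec
2098: Jun
2099: Feb, Mar, Nov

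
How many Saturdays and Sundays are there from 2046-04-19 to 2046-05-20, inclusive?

10

2046-04-19 is a Thursday.
That's 32 days from start to end, counting both.
32 = 7 × 4 + 4, so there are 4 full weeks plus 4 extra days.
Each full week contributes 2 weekend days (Sat, Sun): 4 × 2 = 8.
The 4 extra days are Thursday, Friday, Saturday, Sunday — 2 of them qualify.
Total: 8 + 2 = 10.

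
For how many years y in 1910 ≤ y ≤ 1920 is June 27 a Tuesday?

Day of week of June 27 in each year:
1910: Mon, 1911: Tue ✓, 1912: Thu, 1913: Fri, 1914: Sat, 1915: Sun, 1916: Tue ✓, 1917: Wed, 1918: Thu, 1919: Fri, 1920: Sun
Tuesdays: 1911, 1916.

2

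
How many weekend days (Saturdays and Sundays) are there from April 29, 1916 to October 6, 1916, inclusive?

April 29, 1916 is a Saturday.
The range spans 161 days (inclusive of both endpoints).
161 = 7 × 23, so the span is exactly 23 full weeks.
Each full week contributes 2 weekend days (Sat, Sun): 23 × 2 = 46.
Total: 46.

46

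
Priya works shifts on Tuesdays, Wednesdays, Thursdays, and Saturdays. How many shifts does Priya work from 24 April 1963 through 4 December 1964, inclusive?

338

24 April 1963 is a Wednesday.
The range spans 591 days (inclusive of both endpoints).
591 = 7 × 84 + 3, so there are 84 full weeks plus 3 extra days.
Each full week contributes 4 days from the set (Tue, Wed, Thu, Sat): 84 × 4 = 336.
The 3 extra days are Wednesday, Thursday, Friday — 2 of them qualify.
Total: 336 + 2 = 338.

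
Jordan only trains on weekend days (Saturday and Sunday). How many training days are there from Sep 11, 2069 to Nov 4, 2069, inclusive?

Sep 11, 2069 is a Wednesday.
That's 55 days from start to end, counting both.
55 = 7 × 7 + 6, so there are 7 full weeks plus 6 extra days.
Each full week contributes 2 weekend days (Sat, Sun): 7 × 2 = 14.
The 6 extra days are Wed, Thu, Fri, Sat, Sun, Mon — 2 of them qualify.
Total: 14 + 2 = 16.

16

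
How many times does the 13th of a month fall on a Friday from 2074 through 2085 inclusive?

Friday-the-13ths by year:
2074: Apr, Jul
2075: Sep, Dec
2076: Mar, Nov
2077: Aug
2078: May
2079: Jan, Oct
2080: Sep, Dec
2081: Jun
2082: Feb, Mar, Nov
2083: Aug
2084: Oct
2085: Apr, Jul

20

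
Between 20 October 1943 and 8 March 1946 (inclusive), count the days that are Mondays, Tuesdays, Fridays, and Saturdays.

20 October 1943 is a Wednesday.
The range spans 871 days (inclusive of both endpoints).
871 = 7 × 124 + 3, so there are 124 full weeks plus 3 extra days.
Each full week contributes 4 days from the set (Mon, Tue, Fri, Sat): 124 × 4 = 496.
The 3 extra days are Wednesday, Thursday, Friday — 1 of them qualifies.
Total: 496 + 1 = 497.

497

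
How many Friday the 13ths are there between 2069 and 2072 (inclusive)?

Friday-the-13ths by year:
2069: Sep, Dec
2070: Jun
2071: Feb, Mar, Nov
2072: May

7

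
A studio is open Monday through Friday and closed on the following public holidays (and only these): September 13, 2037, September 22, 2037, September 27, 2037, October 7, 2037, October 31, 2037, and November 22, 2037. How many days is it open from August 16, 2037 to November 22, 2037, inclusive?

68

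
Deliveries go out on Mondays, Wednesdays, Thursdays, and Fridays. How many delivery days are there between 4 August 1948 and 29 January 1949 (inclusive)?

4 August 1948 is a Wednesday.
From 4 August 1948 to 29 January 1949 is 179 days inclusive.
179 = 7 × 25 + 4, so there are 25 full weeks plus 4 extra days.
Each full week contributes 4 days from the set (Mon, Wed, Thu, Fri): 25 × 4 = 100.
The 4 extra days are Wed, Thu, Fri, Sat — 3 of them qualify.
Total: 100 + 3 = 103.

103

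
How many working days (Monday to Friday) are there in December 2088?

23 weekdays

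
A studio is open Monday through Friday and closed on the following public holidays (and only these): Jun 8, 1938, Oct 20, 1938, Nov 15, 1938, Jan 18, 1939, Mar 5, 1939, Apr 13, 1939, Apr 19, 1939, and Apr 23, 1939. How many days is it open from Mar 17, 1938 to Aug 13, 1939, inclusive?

361

Mar 17, 1938 is a Thursday.
The range spans 515 days (inclusive of both endpoints).
515 = 7 × 73 + 4, so there are 73 full weeks plus 4 extra days.
Each full week contributes 5 weekdays (Mon–Fri): 73 × 5 = 365.
The 4 extra days are Thu, Fri, Sat, Sun — 2 of them qualify.
Total: 365 + 2 = 367.
Holidays: Jun 8, 1938 (Wed); Oct 20, 1938 (Thu); Nov 15, 1938 (Tue); Jan 18, 1939 (Wed); Mar 5, 1939 (Sun); Apr 13, 1939 (Thu); Apr 19, 1939 (Wed); Apr 23, 1939 (Sun).
6 of the 8 holidays fall on weekdays; the rest are weekends and were already excluded.
Business days: 367 − 6 = 361.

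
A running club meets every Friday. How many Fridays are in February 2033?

4

Feb 1, 2033 is a Tuesday.
From Feb 1, 2033 to Feb 28, 2033 is 28 days inclusive.
28 = 7 × 4, so the span is exactly 4 full weeks.
Each full week contributes one Friday: 4 so far.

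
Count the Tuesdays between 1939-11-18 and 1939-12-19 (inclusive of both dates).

5

1939-11-18 is a Saturday.
That's 32 days from start to end, counting both.
32 = 7 × 4 + 4, so there are 4 full weeks plus 4 extra days.
Each full week contributes one Tuesday: 4 so far.
The 4 extra days are Saturday, Sunday, Monday, Tuesday — 1 of them qualifies.
Total: 4 + 1 = 5.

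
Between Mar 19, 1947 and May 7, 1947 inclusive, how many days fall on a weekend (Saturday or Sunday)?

14

Mar 19, 1947 is a Wednesday.
The range spans 50 days (inclusive of both endpoints).
50 = 7 × 7 + 1, so there are 7 full weeks plus 1 extra day.
Each full week contributes 2 weekend days (Sat, Sun): 7 × 2 = 14.
The 1 extra day is Wed — none qualify.
Total: 14 + 0 = 14.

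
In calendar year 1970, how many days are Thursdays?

53

1 January 1970 is a Thursday.
From 1 January 1970 to 31 December 1970 is 365 days inclusive.
365 = 7 × 52 + 1, so there are 52 full weeks plus 1 extra day.
Each full week contributes one Thursday: 52 so far.
The 1 extra day is Thu — 1 of them qualifies.
Total: 52 + 1 = 53.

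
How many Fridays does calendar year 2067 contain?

2067-01-01 is a Saturday.
The range spans 365 days (inclusive of both endpoints).
365 = 7 × 52 + 1, so there are 52 full weeks plus 1 extra day.
Each full week contributes one Friday: 52 so far.
The 1 extra day is Sat — none qualify.
Total: 52 + 0 = 52.

52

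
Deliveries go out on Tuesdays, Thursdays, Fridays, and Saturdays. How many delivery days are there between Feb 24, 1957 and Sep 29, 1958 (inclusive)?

332

Feb 24, 1957 is a Sunday.
From Feb 24, 1957 to Sep 29, 1958 is 583 days inclusive.
583 = 7 × 83 + 2, so there are 83 full weeks plus 2 extra days.
Each full week contributes 4 days from the set (Tue, Thu, Fri, Sat): 83 × 4 = 332.
The 2 extra days are Sunday, Monday — none qualify.
Total: 332 + 0 = 332.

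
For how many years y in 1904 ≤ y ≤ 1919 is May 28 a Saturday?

Day of week of May 28 in each year:
1904: Sat ✓, 1905: Sun, 1906: Mon, 1907: Tue, 1908: Thu, 1909: Fri, 1910: Sat ✓, 1911: Sun, 1912: Tue, 1913: Wed, 1914: Thu, 1915: Fri, 1916: Sun, 1917: Mon, 1918: Tue, 1919: Wed
Saturdays: 1904, 1910.

2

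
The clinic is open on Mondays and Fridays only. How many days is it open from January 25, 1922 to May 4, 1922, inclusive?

28

January 25, 1922 is a Wednesday.
From January 25, 1922 to May 4, 1922 is 100 days inclusive.
100 = 7 × 14 + 2, so there are 14 full weeks plus 2 extra days.
Each full week contributes 2 days from the set (Mon, Fri): 14 × 2 = 28.
The 2 extra days are Wednesday, Thursday — none qualify.
Total: 28 + 0 = 28.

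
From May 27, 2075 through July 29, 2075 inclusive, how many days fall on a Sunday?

9

May 27, 2075 is a Monday.
The range spans 64 days (inclusive of both endpoints).
64 = 7 × 9 + 1, so there are 9 full weeks plus 1 extra day.
Each full week contributes one Sunday: 9 so far.
The 1 extra day is Mon — none qualify.
Total: 9 + 0 = 9.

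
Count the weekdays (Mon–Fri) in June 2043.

1 June 2043 is a Monday.
The range spans 30 days (inclusive of both endpoints).
30 = 7 × 4 + 2, so there are 4 full weeks plus 2 extra days.
Each full week contributes 5 weekdays (Mon–Fri): 4 × 5 = 20.
The 2 extra days are Monday, Tuesday — 2 of them qualify.
Total: 20 + 2 = 22.

22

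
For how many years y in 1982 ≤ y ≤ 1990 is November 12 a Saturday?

2

Day of week of November 12 in each year:
1982: Fri, 1983: Sat ✓, 1984: Mon, 1985: Tue, 1986: Wed, 1987: Thu, 1988: Sat ✓, 1989: Sun, 1990: Mon
Saturdays: 1983, 1988.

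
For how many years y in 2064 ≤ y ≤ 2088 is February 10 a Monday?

Day of week of February 10 in each year:
2064: Sun, 2065: Tue, 2066: Wed, 2067: Thu, 2068: Fri, 2069: Sun, 2070: Mon ✓, 2071: Tue, 2072: Wed, 2073: Fri, 2074: Sat, 2075: Sun, 2076: Mon ✓, 2077: Wed, 2078: Thu, 2079: Fri, 2080: Sat, 2081: Mon ✓, 2082: Tue, 2083: Wed, 2084: Thu, 2085: Sat, 2086: Sun, 2087: Mon ✓, 2088: Tue
Mondays: 2070, 2076, 2081, 2087.

4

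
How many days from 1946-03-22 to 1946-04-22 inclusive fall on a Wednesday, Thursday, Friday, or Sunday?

1946-03-22 is a Friday.
That's 32 days from start to end, counting both.
32 = 7 × 4 + 4, so there are 4 full weeks plus 4 extra days.
Each full week contributes 4 days from the set (Wed, Thu, Fri, Sun): 4 × 4 = 16.
The 4 extra days are Fri, Sat, Sun, Mon — 2 of them qualify.
Total: 16 + 2 = 18.

18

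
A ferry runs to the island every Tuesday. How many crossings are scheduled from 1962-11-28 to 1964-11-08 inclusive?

101

1962-11-28 is a Wednesday.
The range spans 712 days (inclusive of both endpoints).
712 = 7 × 101 + 5, so there are 101 full weeks plus 5 extra days.
Each full week contributes one Tuesday: 101 so far.
The 5 extra days are Wednesday, Thursday, Friday, Saturday, Sunday — none qualify.
Total: 101 + 0 = 101.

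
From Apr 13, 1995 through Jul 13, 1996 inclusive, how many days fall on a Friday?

66

Apr 13, 1995 is a Thursday.
That's 458 days from start to end, counting both.
458 = 7 × 65 + 3, so there are 65 full weeks plus 3 extra days.
Each full week contributes one Friday: 65 so far.
The 3 extra days are Thursday, Friday, Saturday — 1 of them qualifies.
Total: 65 + 1 = 66.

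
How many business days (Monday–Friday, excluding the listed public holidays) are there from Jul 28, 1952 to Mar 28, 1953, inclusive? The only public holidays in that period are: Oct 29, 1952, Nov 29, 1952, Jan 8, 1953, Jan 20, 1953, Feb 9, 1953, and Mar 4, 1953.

Jul 28, 1952 is a Monday.
The range spans 244 days (inclusive of both endpoints).
244 = 7 × 34 + 6, so there are 34 full weeks plus 6 extra days.
Each full week contributes 5 weekdays (Mon–Fri): 34 × 5 = 170.
The 6 extra days are Monday, Tuesday, Wednesday, Thursday, Friday, Saturday — 5 of them qualify.
Total: 170 + 5 = 175.
Holidays: Oct 29, 1952 (Wed); Nov 29, 1952 (Sat); Jan 8, 1953 (Thu); Jan 20, 1953 (Tue); Feb 9, 1953 (Mon); Mar 4, 1953 (Wed).
5 of the 6 holidays fall on weekdays; the rest are weekends and were already excluded.
Business days: 175 − 5 = 170.

170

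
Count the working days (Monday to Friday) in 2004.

262 weekdays

1 January 2004 is a Thursday.
That's 366 days from start to end, counting both.
366 = 7 × 52 + 2, so there are 52 full weeks plus 2 extra days.
Each full week contributes 5 weekdays (Mon–Fri): 52 × 5 = 260.
The 2 extra days are Thursday, Friday — 2 of them qualify.
Total: 260 + 2 = 262.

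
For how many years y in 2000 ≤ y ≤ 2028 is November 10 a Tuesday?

4

Day of week of November 10 in each year:
2000: Fri, 2001: Sat, 2002: Sun, 2003: Mon, 2004: Wed, 2005: Thu, 2006: Fri, 2007: Sat, 2008: Mon, 2009: Tue ✓, 2010: Wed, 2011: Thu, 2012: Sat, 2013: Sun, 2014: Mon, 2015: Tue ✓, 2016: Thu, 2017: Fri, 2018: Sat, 2019: Sun, 2020: Tue ✓, 2021: Wed, 2022: Thu, 2023: Fri, 2024: Sun, 2025: Mon, 2026: Tue ✓, 2027: Wed, 2028: Fri
Tuesdays: 2009, 2015, 2020, 2026.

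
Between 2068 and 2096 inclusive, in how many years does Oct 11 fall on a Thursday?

Day of week of October 11 in each year:
2068: Thu ✓, 2069: Fri, 2070: Sat, 2071: Sun, 2072: Tue, 2073: Wed, 2074: Thu ✓, 2075: Fri, 2076: Sun, 2077: Mon, 2078: Tue, 2079: Wed, 2080: Fri, 2081: Sat, 2082: Sun, 2083: Mon, 2084: Wed, 2085: Thu ✓, 2086: Fri, 2087: Sat, 2088: Mon, 2089: Tue, 2090: Wed, 2091: Thu ✓, 2092: Sat, 2093: Sun, 2094: Mon, 2095: Tue, 2096: Thu ✓
Thursdays: 2068, 2074, 2085, 2091, 2096.

5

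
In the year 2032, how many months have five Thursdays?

5

A month has five Thursdays exactly when Thursday falls within its first (length − 28) days.
Jan: 31 days, starts Thu → 5 of Thu, Fri, Sat ✓
Feb: 29 days, starts Sun → 5 of Sun
Mar: 31 days, starts Mon → 5 of Mon, Tue, Wed
Apr: 30 days, starts Thu → 5 of Thu, Fri ✓
May: 31 days, starts Sat → 5 of Sat, Sun, Mon
Jun: 30 days, starts Tue → 5 of Tue, Wed
Jul: 31 days, starts Thu → 5 of Thu, Fri, Sat ✓
Aug: 31 days, starts Sun → 5 of Sun, Mon, Tue
Sep: 30 days, starts Wed → 5 of Wed, Thu ✓
Oct: 31 days, starts Fri → 5 of Fri, Sat, Sun
Nov: 30 days, starts Mon → 5 of Mon, Tue
Dec: 31 days, starts Wed → 5 of Wed, Thu, Fri ✓
Months with five Thursdays: Jan, Apr, Jul, Sep, Dec.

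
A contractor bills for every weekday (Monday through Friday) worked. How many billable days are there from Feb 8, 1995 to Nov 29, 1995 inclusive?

211

Feb 8, 1995 is a Wednesday.
From Feb 8, 1995 to Nov 29, 1995 is 295 days inclusive.
295 = 7 × 42 + 1, so there are 42 full weeks plus 1 extra day.
Each full week contributes 5 weekdays (Mon–Fri): 42 × 5 = 210.
The 1 extra day is Wed — 1 of them qualifies.
Total: 210 + 1 = 211.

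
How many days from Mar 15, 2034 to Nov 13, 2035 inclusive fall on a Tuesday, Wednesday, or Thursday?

261

Mar 15, 2034 is a Wednesday.
That's 609 days from start to end, counting both.
609 = 7 × 87, so the span is exactly 87 full weeks.
Each full week contributes 3 days from the set (Tue, Wed, Thu): 87 × 3 = 261.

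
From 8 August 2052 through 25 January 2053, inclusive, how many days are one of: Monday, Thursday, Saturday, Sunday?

98

8 August 2052 is a Thursday.
From 8 August 2052 to 25 January 2053 is 171 days inclusive.
171 = 7 × 24 + 3, so there are 24 full weeks plus 3 extra days.
Each full week contributes 4 days from the set (Mon, Thu, Sat, Sun): 24 × 4 = 96.
The 3 extra days are Thu, Fri, Sat — 2 of them qualify.
Total: 96 + 2 = 98.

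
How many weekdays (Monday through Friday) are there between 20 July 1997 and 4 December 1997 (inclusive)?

20 July 1997 is a Sunday.
The range spans 138 days (inclusive of both endpoints).
138 = 7 × 19 + 5, so there are 19 full weeks plus 5 extra days.
Each full week contributes 5 weekdays (Mon–Fri): 19 × 5 = 95.
The 5 extra days are Sunday, Monday, Tuesday, Wednesday, Thursday — 4 of them qualify.
Total: 95 + 4 = 99.

99 weekdays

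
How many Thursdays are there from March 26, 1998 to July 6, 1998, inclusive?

March 26, 1998 is a Thursday.
The range spans 103 days (inclusive of both endpoints).
103 = 7 × 14 + 5, so there are 14 full weeks plus 5 extra days.
Each full week contributes one Thursday: 14 so far.
The 5 extra days are Thu, Fri, Sat, Sun, Mon — 1 of them qualifies.
Total: 14 + 1 = 15.

15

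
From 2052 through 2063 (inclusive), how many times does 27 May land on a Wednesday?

Day of week of May 27 in each year:
2052: Mon, 2053: Tue, 2054: Wed ✓, 2055: Thu, 2056: Sat, 2057: Sun, 2058: Mon, 2059: Tue, 2060: Thu, 2061: Fri, 2062: Sat, 2063: Sun
Wednesdays: 2054.

1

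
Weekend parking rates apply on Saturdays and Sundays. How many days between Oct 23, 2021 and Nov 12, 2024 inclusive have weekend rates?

320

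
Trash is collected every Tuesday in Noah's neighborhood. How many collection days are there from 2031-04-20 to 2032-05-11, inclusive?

2031-04-20 is a Sunday.
That's 388 days from start to end, counting both.
388 = 7 × 55 + 3, so there are 55 full weeks plus 3 extra days.
Each full week contributes one Tuesday: 55 so far.
The 3 extra days are Sun, Mon, Tue — 1 of them qualifies.
Total: 55 + 1 = 56.

56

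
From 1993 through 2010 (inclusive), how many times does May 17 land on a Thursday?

2

Day of week of May 17 in each year:
1993: Mon, 1994: Tue, 1995: Wed, 1996: Fri, 1997: Sat, 1998: Sun, 1999: Mon, 2000: Wed, 2001: Thu ✓, 2002: Fri, 2003: Sat, 2004: Mon, 2005: Tue, 2006: Wed, 2007: Thu ✓, 2008: Sat, 2009: Sun, 2010: Mon
Thursdays: 2001, 2007.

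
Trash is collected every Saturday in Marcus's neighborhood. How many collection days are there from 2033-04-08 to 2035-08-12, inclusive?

123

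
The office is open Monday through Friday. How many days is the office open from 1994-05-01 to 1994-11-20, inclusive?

145

1994-05-01 is a Sunday.
The range spans 204 days (inclusive of both endpoints).
204 = 7 × 29 + 1, so there are 29 full weeks plus 1 extra day.
Each full week contributes 5 weekdays (Mon–Fri): 29 × 5 = 145.
The 1 extra day is Sun — none qualify.
Total: 145 + 0 = 145.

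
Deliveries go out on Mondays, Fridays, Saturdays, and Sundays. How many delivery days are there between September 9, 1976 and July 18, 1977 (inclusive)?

180

September 9, 1976 is a Thursday.
From September 9, 1976 to July 18, 1977 is 313 days inclusive.
313 = 7 × 44 + 5, so there are 44 full weeks plus 5 extra days.
Each full week contributes 4 days from the set (Mon, Fri, Sat, Sun): 44 × 4 = 176.
The 5 extra days are Thu, Fri, Sat, Sun, Mon — 4 of them qualify.
Total: 176 + 4 = 180.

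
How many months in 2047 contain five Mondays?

4

A month has five Mondays exactly when Monday falls within its first (length − 28) days.
Jan: 31 days, starts Tue → 5 of Tue, Wed, Thu
Feb: 28 days, starts Fri → 5 of (none)
Mar: 31 days, starts Fri → 5 of Fri, Sat, Sun
Apr: 30 days, starts Mon → 5 of Mon, Tue ✓
May: 31 days, starts Wed → 5 of Wed, Thu, Fri
Jun: 30 days, starts Sat → 5 of Sat, Sun
Jul: 31 days, starts Mon → 5 of Mon, Tue, Wed ✓
Aug: 31 days, starts Thu → 5 of Thu, Fri, Sat
Sep: 30 days, starts Sun → 5 of Sun, Mon ✓
Oct: 31 days, starts Tue → 5 of Tue, Wed, Thu
Nov: 30 days, starts Fri → 5 of Fri, Sat
Dec: 31 days, starts Sun → 5 of Sun, Mon, Tue ✓
Months with five Mondays: Apr, Jul, Sep, Dec.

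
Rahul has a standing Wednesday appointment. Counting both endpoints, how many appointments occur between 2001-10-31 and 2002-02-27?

18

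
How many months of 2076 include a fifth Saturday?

4

A month has five Saturdays exactly when Saturday falls within its first (length − 28) days.
Jan: 31 days, starts Wed → 5 of Wed, Thu, Fri
Feb: 29 days, starts Sat → 5 of Sat ✓
Mar: 31 days, starts Sun → 5 of Sun, Mon, Tue
Apr: 30 days, starts Wed → 5 of Wed, Thu
May: 31 days, starts Fri → 5 of Fri, Sat, Sun ✓
Jun: 30 days, starts Mon → 5 of Mon, Tue
Jul: 31 days, starts Wed → 5 of Wed, Thu, Fri
Aug: 31 days, starts Sat → 5 of Sat, Sun, Mon ✓
Sep: 30 days, starts Tue → 5 of Tue, Wed
Oct: 31 days, starts Thu → 5 of Thu, Fri, Sat ✓
Nov: 30 days, starts Sun → 5 of Sun, Mon
Dec: 31 days, starts Tue → 5 of Tue, Wed, Thu
Months with five Saturdays: Feb, May, Aug, Oct.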